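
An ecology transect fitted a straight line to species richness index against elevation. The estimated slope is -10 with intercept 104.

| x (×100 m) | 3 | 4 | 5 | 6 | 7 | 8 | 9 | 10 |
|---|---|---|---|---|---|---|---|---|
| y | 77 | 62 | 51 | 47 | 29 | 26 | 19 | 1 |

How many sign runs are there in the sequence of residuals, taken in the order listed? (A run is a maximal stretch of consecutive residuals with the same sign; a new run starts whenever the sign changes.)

6 runs

x=3: ŷ = 104 − 10·3 = 74; e = 77 − 74 = 3
x=4: ŷ = 104 − 10·4 = 64; e = 62 − 64 = -2
x=5: ŷ = 104 − 10·5 = 54; e = 51 − 54 = -3
x=6: ŷ = 104 − 10·6 = 44; e = 47 − 44 = 3
x=7: ŷ = 104 − 10·7 = 34; e = 29 − 34 = -5
x=8: ŷ = 104 − 10·8 = 24; e = 26 − 24 = 2
x=9: ŷ = 104 − 10·9 = 14; e = 19 − 14 = 5
x=10: ŷ = 104 − 10·10 = 4; e = 1 − 4 = -3
Signs: + − − + − + + −
Runs: +×1, −×2, +×1, −×1, +×2, −×1 → 6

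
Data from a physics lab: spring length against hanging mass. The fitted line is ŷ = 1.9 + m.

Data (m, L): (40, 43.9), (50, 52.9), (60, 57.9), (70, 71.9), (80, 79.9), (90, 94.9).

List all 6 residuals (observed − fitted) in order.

m=40: ŷ = 1.9 + 40 = 41.9; e = 43.9 − 41.9 = 2
m=50: ŷ = 1.9 + 50 = 51.9; e = 52.9 − 51.9 = 1
m=60: ŷ = 1.9 + 60 = 61.9; e = 57.9 − 61.9 = -4
m=70: ŷ = 1.9 + 70 = 71.9; e = 71.9 − 71.9 = 0
m=80: ŷ = 1.9 + 80 = 81.9; e = 79.9 − 81.9 = -2
m=90: ŷ = 1.9 + 90 = 91.9; e = 94.9 − 91.9 = 3

2, 1, -4, 0, -2, 3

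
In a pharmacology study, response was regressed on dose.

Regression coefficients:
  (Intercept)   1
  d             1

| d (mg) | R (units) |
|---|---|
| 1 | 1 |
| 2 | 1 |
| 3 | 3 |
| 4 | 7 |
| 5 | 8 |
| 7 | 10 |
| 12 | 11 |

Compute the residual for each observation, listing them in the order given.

d=1: R̂ = 1 + 1 = 2; e = 1 − 2 = -1
d=2: R̂ = 1 + 2 = 3; e = 1 − 3 = -2
d=3: R̂ = 1 + 3 = 4; e = 3 − 4 = -1
d=4: R̂ = 1 + 4 = 5; e = 7 − 5 = 2
d=5: R̂ = 1 + 5 = 6; e = 8 − 6 = 2
d=7: R̂ = 1 + 7 = 8; e = 10 − 8 = 2
d=12: R̂ = 1 + 12 = 13; e = 11 − 13 = -2

-1, -2, -1, 2, 2, 2, -2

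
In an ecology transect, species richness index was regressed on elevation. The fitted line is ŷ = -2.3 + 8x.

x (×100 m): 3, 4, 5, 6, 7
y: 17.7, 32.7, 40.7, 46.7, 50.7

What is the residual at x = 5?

e = 3

ŷ = -2.3 + 8·5 = 37.7
e = 40.7 − 37.7 = 3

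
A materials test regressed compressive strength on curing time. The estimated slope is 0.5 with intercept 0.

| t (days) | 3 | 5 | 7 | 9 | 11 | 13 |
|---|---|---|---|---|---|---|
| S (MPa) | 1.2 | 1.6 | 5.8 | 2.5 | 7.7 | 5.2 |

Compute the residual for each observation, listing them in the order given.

t=3: Ŝ = 0.5·3 = 1.5; r = 1.2 − 1.5 = -0.3
t=5: Ŝ = 0.5·5 = 2.5; r = 1.6 − 2.5 = -0.9
t=7: Ŝ = 0.5·7 = 3.5; r = 5.8 − 3.5 = 2.3
t=9: Ŝ = 0.5·9 = 4.5; r = 2.5 − 4.5 = -2
t=11: Ŝ = 0.5·11 = 5.5; r = 7.7 − 5.5 = 2.2
t=13: Ŝ = 0.5·13 = 6.5; r = 5.2 − 6.5 = -1.3

-0.3, -0.9, 2.3, -2, 2.2, -1.3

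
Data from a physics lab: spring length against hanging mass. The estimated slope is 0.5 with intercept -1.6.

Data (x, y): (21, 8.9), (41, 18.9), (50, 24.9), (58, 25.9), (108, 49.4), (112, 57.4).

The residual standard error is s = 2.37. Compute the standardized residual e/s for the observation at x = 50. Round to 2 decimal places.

ŷ = -1.6 + 0.5·50 = 23.4
e = 24.9 − 23.4 = 1.5
e/s = 1.5 / 2.37 = 0.63

0.63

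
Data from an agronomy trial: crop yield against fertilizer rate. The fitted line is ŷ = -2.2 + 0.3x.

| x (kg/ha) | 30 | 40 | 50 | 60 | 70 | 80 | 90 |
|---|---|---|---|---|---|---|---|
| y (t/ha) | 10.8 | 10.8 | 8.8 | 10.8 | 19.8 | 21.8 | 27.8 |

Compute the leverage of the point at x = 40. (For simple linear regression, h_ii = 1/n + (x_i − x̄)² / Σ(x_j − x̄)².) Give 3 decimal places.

x̄ = (30 + 40 + 50 + 60 + 70 + 80 + 90)/7 = 60
Σ(x − x̄)² = 900 + 400 + 100 + 0 + 100 + 400 + 900 = 2800
h = 1/7 + (-20)²/2800 = 0.142857 + 0.142857 = 0.286

h = 0.286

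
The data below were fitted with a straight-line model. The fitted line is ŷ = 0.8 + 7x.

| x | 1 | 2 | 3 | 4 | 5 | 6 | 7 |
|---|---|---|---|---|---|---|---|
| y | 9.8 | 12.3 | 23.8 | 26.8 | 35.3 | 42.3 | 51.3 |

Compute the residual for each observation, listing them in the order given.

2, -2.5, 2, -2, -0.5, -0.5, 1.5

x=1: ŷ = 0.8 + 7·1 = 7.8; r = 9.8 − 7.8 = 2
x=2: ŷ = 0.8 + 7·2 = 14.8; r = 12.3 − 14.8 = -2.5
x=3: ŷ = 0.8 + 7·3 = 21.8; r = 23.8 − 21.8 = 2
x=4: ŷ = 0.8 + 7·4 = 28.8; r = 26.8 − 28.8 = -2
x=5: ŷ = 0.8 + 7·5 = 35.8; r = 35.3 − 35.8 = -0.5
x=6: ŷ = 0.8 + 7·6 = 42.8; r = 42.3 − 42.8 = -0.5
x=7: ŷ = 0.8 + 7·7 = 49.8; r = 51.3 − 49.8 = 1.5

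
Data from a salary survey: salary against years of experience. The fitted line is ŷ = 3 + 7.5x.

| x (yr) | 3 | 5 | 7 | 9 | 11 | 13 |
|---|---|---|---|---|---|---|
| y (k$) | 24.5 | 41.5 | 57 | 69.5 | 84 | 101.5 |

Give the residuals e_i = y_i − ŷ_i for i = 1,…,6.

x=3: ŷ = 3 + 7.5·3 = 25.5; e = 24.5 − 25.5 = -1
x=5: ŷ = 3 + 7.5·5 = 40.5; e = 41.5 − 40.5 = 1
x=7: ŷ = 3 + 7.5·7 = 55.5; e = 57 − 55.5 = 1.5
x=9: ŷ = 3 + 7.5·9 = 70.5; e = 69.5 − 70.5 = -1
x=11: ŷ = 3 + 7.5·11 = 85.5; e = 84 − 85.5 = -1.5
x=13: ŷ = 3 + 7.5·13 = 100.5; e = 101.5 − 100.5 = 1

-1, 1, 1.5, -1, -1.5, 1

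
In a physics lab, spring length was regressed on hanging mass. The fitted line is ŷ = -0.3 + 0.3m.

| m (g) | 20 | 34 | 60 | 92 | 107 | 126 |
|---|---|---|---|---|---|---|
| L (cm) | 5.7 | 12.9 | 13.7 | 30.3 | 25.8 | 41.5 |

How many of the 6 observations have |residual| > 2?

5

m=20: ŷ = -0.3 + 0.3·20 = 5.7; r = 5.7 − 5.7 = 0
m=34: ŷ = -0.3 + 0.3·34 = 9.9; r = 12.9 − 9.9 = 3
m=60: ŷ = -0.3 + 0.3·60 = 17.7; r = 13.7 − 17.7 = -4
m=92: ŷ = -0.3 + 0.3·92 = 27.3; r = 30.3 − 27.3 = 3
m=107: ŷ = -0.3 + 0.3·107 = 31.8; r = 25.8 − 31.8 = -6
m=126: ŷ = -0.3 + 0.3·126 = 37.5; r = 41.5 − 37.5 = 4
|r| > 2: m=34 (|r|=3), m=60 (|r|=4), m=92 (|r|=3), m=107 (|r|=6), m=126 (|r|=4) → 5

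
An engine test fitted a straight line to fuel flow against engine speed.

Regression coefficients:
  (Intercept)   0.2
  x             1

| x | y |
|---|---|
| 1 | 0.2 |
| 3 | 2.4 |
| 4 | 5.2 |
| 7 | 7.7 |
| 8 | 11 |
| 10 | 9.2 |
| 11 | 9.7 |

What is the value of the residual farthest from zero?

e = 2.8

x=1: ŷ = 0.2 + 1 = 1.2; e = 0.2 − 1.2 = -1
x=3: ŷ = 0.2 + 3 = 3.2; e = 2.4 − 3.2 = -0.8
x=4: ŷ = 0.2 + 4 = 4.2; e = 5.2 − 4.2 = 1
x=7: ŷ = 0.2 + 7 = 7.2; e = 7.7 − 7.2 = 0.5
x=8: ŷ = 0.2 + 8 = 8.2; e = 11 − 8.2 = 2.8
x=10: ŷ = 0.2 + 10 = 10.2; e = 9.2 − 10.2 = -1
x=11: ŷ = 0.2 + 11 = 11.2; e = 9.7 − 11.2 = -1.5
Largest |e| is 2.8 at x = 8, residual 2.8.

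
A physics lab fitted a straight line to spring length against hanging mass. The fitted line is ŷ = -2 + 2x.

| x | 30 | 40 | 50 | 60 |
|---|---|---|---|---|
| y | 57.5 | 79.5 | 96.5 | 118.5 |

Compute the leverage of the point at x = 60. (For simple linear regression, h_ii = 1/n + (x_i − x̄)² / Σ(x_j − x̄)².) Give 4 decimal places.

h = 0.7000

x̄ = (30 + 40 + 50 + 60)/4 = 45
Σ(x − x̄)² = 225 + 25 + 25 + 225 = 500
h = 1/4 + (15)²/500 = 0.25 + 0.45 = 0.7000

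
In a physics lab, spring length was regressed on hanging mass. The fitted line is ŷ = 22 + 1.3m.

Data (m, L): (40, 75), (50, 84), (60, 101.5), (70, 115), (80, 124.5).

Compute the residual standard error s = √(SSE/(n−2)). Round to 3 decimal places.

s = 2.483

m=40: ŷ = 22 + 1.3·40 = 74; e = 75 − 74 = 1
m=50: ŷ = 22 + 1.3·50 = 87; e = 84 − 87 = -3
m=60: ŷ = 22 + 1.3·60 = 100; e = 101.5 − 100 = 1.5
m=70: ŷ = 22 + 1.3·70 = 113; e = 115 − 113 = 2
m=80: ŷ = 22 + 1.3·80 = 126; e = 124.5 − 126 = -1.5
SSE = 1 + 9 + 2.25 + 4 + 2.25 = 18.5
s = √(18.5/3) = √6.16667 ≈ 2.483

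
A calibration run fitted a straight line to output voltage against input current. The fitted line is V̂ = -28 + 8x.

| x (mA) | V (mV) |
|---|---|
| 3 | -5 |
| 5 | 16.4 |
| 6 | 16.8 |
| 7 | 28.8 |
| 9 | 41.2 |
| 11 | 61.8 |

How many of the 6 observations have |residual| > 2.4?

3

x=3: V̂ = -28 + 8·3 = -4; e = -5 − (-4) = -1
x=5: V̂ = -28 + 8·5 = 12; e = 16.4 − 12 = 4.4
x=6: V̂ = -28 + 8·6 = 20; e = 16.8 − 20 = -3.2
x=7: V̂ = -28 + 8·7 = 28; e = 28.8 − 28 = 0.8
x=9: V̂ = -28 + 8·9 = 44; e = 41.2 − 44 = -2.8
x=11: V̂ = -28 + 8·11 = 60; e = 61.8 − 60 = 1.8
|e| > 2.4: x=5 (|e|=4.4), x=6 (|e|=3.2), x=9 (|e|=2.8) → 3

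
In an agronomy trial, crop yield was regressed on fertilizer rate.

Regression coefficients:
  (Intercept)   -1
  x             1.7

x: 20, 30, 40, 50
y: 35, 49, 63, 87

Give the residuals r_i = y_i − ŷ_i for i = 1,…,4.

2, -1, -4, 3

x=20: ŷ = -1 + 1.7·20 = 33; r = 35 − 33 = 2
x=30: ŷ = -1 + 1.7·30 = 50; r = 49 − 50 = -1
x=40: ŷ = -1 + 1.7·40 = 67; r = 63 − 67 = -4
x=50: ŷ = -1 + 1.7·50 = 84; r = 87 − 84 = 3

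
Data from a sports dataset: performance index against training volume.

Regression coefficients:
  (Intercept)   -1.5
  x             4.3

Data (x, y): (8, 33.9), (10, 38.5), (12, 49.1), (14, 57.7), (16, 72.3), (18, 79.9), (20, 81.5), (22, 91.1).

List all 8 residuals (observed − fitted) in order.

1, -3, -1, -1, 5, 4, -3, -2

x=8: ŷ = -1.5 + 4.3·8 = 32.9; r = 33.9 − 32.9 = 1
x=10: ŷ = -1.5 + 4.3·10 = 41.5; r = 38.5 − 41.5 = -3
x=12: ŷ = -1.5 + 4.3·12 = 50.1; r = 49.1 − 50.1 = -1
x=14: ŷ = -1.5 + 4.3·14 = 58.7; r = 57.7 − 58.7 = -1
x=16: ŷ = -1.5 + 4.3·16 = 67.3; r = 72.3 − 67.3 = 5
x=18: ŷ = -1.5 + 4.3·18 = 75.9; r = 79.9 − 75.9 = 4
x=20: ŷ = -1.5 + 4.3·20 = 84.5; r = 81.5 − 84.5 = -3
x=22: ŷ = -1.5 + 4.3·22 = 93.1; r = 91.1 − 93.1 = -2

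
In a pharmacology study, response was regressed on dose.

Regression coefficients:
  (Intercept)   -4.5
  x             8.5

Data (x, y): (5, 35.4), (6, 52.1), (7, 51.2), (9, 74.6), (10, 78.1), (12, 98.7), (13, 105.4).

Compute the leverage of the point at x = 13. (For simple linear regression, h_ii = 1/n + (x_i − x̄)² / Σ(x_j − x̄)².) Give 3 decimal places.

h = 0.456

x̄ = (5 + 6 + 7 + 9 + 10 + 12 + 13)/7 = 8.85714
Σ(x − x̄)² = 14.8776 + 8.16327 + 3.44898 + 0.0204082 + 1.30612 + 9.87755 + 17.1633 = 54.8571
h = 1/7 + (4.14286)²/54.8571 = 0.142857 + 0.312872 = 0.456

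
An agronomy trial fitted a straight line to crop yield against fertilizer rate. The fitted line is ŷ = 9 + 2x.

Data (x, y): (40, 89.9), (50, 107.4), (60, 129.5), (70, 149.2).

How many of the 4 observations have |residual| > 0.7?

x=40: ŷ = 9 + 2·40 = 89; e = 89.9 − 89 = 0.9
x=50: ŷ = 9 + 2·50 = 109; e = 107.4 − 109 = -1.6
x=60: ŷ = 9 + 2·60 = 129; e = 129.5 − 129 = 0.5
x=70: ŷ = 9 + 2·70 = 149; e = 149.2 − 149 = 0.2
|e| > 0.7: x=40 (|e|=0.9), x=50 (|e|=1.6) → 2

2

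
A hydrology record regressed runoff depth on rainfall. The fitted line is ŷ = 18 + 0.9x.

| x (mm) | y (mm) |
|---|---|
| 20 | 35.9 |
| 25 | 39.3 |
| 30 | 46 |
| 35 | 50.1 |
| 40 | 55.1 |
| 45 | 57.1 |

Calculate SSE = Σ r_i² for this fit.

SSE = 5.98

x=20: ŷ = 18 + 0.9·20 = 36; r = 35.9 − 36 = -0.1
x=25: ŷ = 18 + 0.9·25 = 40.5; r = 39.3 − 40.5 = -1.2
x=30: ŷ = 18 + 0.9·30 = 45; r = 46 − 45 = 1
x=35: ŷ = 18 + 0.9·35 = 49.5; r = 50.1 − 49.5 = 0.6
x=40: ŷ = 18 + 0.9·40 = 54; r = 55.1 − 54 = 1.1
x=45: ŷ = 18 + 0.9·45 = 58.5; r = 57.1 − 58.5 = -1.4
SSE = 0.01 + 1.44 + 1 + 0.36 + 1.21 + 1.96 = 5.98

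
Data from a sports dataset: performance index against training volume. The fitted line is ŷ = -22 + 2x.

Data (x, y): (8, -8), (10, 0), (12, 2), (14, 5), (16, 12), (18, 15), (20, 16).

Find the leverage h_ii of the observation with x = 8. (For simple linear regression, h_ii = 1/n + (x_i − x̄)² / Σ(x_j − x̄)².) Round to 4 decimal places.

x̄ = (8 + 10 + 12 + 14 + 16 + 18 + 20)/7 = 14
Σ(x − x̄)² = 36 + 16 + 4 + 0 + 4 + 16 + 36 = 112
h = 1/7 + (-6)²/112 = 0.142857 + 0.321429 = 0.4643

h = 0.4643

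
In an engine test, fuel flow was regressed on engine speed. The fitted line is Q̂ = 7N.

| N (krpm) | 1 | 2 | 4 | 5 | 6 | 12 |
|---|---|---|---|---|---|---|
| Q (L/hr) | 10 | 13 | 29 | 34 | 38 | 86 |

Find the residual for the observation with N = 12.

Q̂ = 7·12 = 84
e = 86 − 84 = 2

e = 2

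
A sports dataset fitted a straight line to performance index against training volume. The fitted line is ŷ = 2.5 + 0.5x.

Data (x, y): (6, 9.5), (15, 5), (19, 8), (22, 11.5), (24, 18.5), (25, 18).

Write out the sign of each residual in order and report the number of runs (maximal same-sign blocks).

x=6: ŷ = 2.5 + 0.5·6 = 5.5; e = 9.5 − 5.5 = 4
x=15: ŷ = 2.5 + 0.5·15 = 10; e = 5 − 10 = -5
x=19: ŷ = 2.5 + 0.5·19 = 12; e = 8 − 12 = -4
x=22: ŷ = 2.5 + 0.5·22 = 13.5; e = 11.5 − 13.5 = -2
x=24: ŷ = 2.5 + 0.5·24 = 14.5; e = 18.5 − 14.5 = 4
x=25: ŷ = 2.5 + 0.5·25 = 15; e = 18 − 15 = 3
Signs: + − − − + +
Runs: +×1, −×3, +×2 → 3

3 runs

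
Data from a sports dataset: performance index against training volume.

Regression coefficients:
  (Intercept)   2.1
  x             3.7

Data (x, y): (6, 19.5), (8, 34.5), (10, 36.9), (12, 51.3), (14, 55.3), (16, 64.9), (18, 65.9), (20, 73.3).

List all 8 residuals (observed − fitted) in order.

-4.8, 2.8, -2.2, 4.8, 1.4, 3.6, -2.8, -2.8

x=6: ŷ = 2.1 + 3.7·6 = 24.3; r = 19.5 − 24.3 = -4.8
x=8: ŷ = 2.1 + 3.7·8 = 31.7; r = 34.5 − 31.7 = 2.8
x=10: ŷ = 2.1 + 3.7·10 = 39.1; r = 36.9 − 39.1 = -2.2
x=12: ŷ = 2.1 + 3.7·12 = 46.5; r = 51.3 − 46.5 = 4.8
x=14: ŷ = 2.1 + 3.7·14 = 53.9; r = 55.3 − 53.9 = 1.4
x=16: ŷ = 2.1 + 3.7·16 = 61.3; r = 64.9 − 61.3 = 3.6
x=18: ŷ = 2.1 + 3.7·18 = 68.7; r = 65.9 − 68.7 = -2.8
x=20: ŷ = 2.1 + 3.7·20 = 76.1; r = 73.3 − 76.1 = -2.8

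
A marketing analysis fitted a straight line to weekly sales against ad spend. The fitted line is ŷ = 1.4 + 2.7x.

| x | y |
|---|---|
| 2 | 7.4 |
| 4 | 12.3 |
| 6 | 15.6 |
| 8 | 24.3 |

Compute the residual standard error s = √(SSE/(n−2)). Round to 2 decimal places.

x=2: ŷ = 1.4 + 2.7·2 = 6.8; e = 7.4 − 6.8 = 0.6
x=4: ŷ = 1.4 + 2.7·4 = 12.2; e = 12.3 − 12.2 = 0.1
x=6: ŷ = 1.4 + 2.7·6 = 17.6; e = 15.6 − 17.6 = -2
x=8: ŷ = 1.4 + 2.7·8 = 23; e = 24.3 − 23 = 1.3
SSE = 0.36 + 0.01 + 4 + 1.69 = 6.06
s = √(6.06/2) = √3.03 ≈ 1.74

s = 1.74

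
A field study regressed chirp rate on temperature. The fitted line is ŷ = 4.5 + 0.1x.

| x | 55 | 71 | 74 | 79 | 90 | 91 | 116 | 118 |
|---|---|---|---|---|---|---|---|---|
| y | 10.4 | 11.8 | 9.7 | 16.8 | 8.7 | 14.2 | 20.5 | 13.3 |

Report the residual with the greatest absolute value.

x=55: ŷ = 4.5 + 0.1·55 = 10; e = 10.4 − 10 = 0.4
x=71: ŷ = 4.5 + 0.1·71 = 11.6; e = 11.8 − 11.6 = 0.2
x=74: ŷ = 4.5 + 0.1·74 = 11.9; e = 9.7 − 11.9 = -2.2
x=79: ŷ = 4.5 + 0.1·79 = 12.4; e = 16.8 − 12.4 = 4.4
x=90: ŷ = 4.5 + 0.1·90 = 13.5; e = 8.7 − 13.5 = -4.8
x=91: ŷ = 4.5 + 0.1·91 = 13.6; e = 14.2 − 13.6 = 0.6
x=116: ŷ = 4.5 + 0.1·116 = 16.1; e = 20.5 − 16.1 = 4.4
x=118: ŷ = 4.5 + 0.1·118 = 16.3; e = 13.3 − 16.3 = -3
Largest |e| is 4.8 at x = 90, residual -4.8.

e = -4.8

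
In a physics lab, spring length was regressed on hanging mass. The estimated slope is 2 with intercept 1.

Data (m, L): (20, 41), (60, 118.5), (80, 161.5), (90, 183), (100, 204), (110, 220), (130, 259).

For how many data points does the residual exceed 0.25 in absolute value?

m=20: ŷ = 1 + 2·20 = 41; r = 41 − 41 = 0
m=60: ŷ = 1 + 2·60 = 121; r = 118.5 − 121 = -2.5
m=80: ŷ = 1 + 2·80 = 161; r = 161.5 − 161 = 0.5
m=90: ŷ = 1 + 2·90 = 181; r = 183 − 181 = 2
m=100: ŷ = 1 + 2·100 = 201; r = 204 − 201 = 3
m=110: ŷ = 1 + 2·110 = 221; r = 220 − 221 = -1
m=130: ŷ = 1 + 2·130 = 261; r = 259 − 261 = -2
|r| > 0.25: m=60 (|r|=2.5), m=80 (|r|=0.5), m=90 (|r|=2), m=100 (|r|=3), m=110 (|r|=1), m=130 (|r|=2) → 6

6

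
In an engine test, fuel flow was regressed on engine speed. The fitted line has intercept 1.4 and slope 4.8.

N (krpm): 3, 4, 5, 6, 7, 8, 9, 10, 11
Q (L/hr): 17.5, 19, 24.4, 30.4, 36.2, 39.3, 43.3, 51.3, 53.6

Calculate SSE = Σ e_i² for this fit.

N=3: ŷ = 1.4 + 4.8·3 = 15.8; e = 17.5 − 15.8 = 1.7
N=4: ŷ = 1.4 + 4.8·4 = 20.6; e = 19 − 20.6 = -1.6
N=5: ŷ = 1.4 + 4.8·5 = 25.4; e = 24.4 − 25.4 = -1
N=6: ŷ = 1.4 + 4.8·6 = 30.2; e = 30.4 − 30.2 = 0.2
N=7: ŷ = 1.4 + 4.8·7 = 35; e = 36.2 − 35 = 1.2
N=8: ŷ = 1.4 + 4.8·8 = 39.8; e = 39.3 − 39.8 = -0.5
N=9: ŷ = 1.4 + 4.8·9 = 44.6; e = 43.3 − 44.6 = -1.3
N=10: ŷ = 1.4 + 4.8·10 = 49.4; e = 51.3 − 49.4 = 1.9
N=11: ŷ = 1.4 + 4.8·11 = 54.2; e = 53.6 − 54.2 = -0.6
SSE = 2.89 + 2.56 + 1 + 0.04 + 1.44 + 0.25 + 1.69 + 3.61 + 0.36 = 13.84

SSE = 13.84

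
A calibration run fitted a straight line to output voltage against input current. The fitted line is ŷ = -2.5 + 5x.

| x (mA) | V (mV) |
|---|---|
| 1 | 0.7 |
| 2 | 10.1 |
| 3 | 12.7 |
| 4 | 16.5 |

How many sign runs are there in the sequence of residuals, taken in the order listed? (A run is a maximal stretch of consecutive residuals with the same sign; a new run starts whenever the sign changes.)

3 runs

x=1: ŷ = -2.5 + 5·1 = 2.5; e = 0.7 − 2.5 = -1.8
x=2: ŷ = -2.5 + 5·2 = 7.5; e = 10.1 − 7.5 = 2.6
x=3: ŷ = -2.5 + 5·3 = 12.5; e = 12.7 − 12.5 = 0.2
x=4: ŷ = -2.5 + 5·4 = 17.5; e = 16.5 − 17.5 = -1
Signs: − + + −
Runs: −×1, +×2, −×1 → 3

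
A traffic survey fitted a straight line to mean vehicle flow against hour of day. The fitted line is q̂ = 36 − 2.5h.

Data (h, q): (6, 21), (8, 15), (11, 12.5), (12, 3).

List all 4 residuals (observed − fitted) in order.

0, -1, 4, -3

h=6: q̂ = 36 − 2.5·6 = 21; e = 21 − 21 = 0
h=8: q̂ = 36 − 2.5·8 = 16; e = 15 − 16 = -1
h=11: q̂ = 36 − 2.5·11 = 8.5; e = 12.5 − 8.5 = 4
h=12: q̂ = 36 − 2.5·12 = 6; e = 3 − 6 = -3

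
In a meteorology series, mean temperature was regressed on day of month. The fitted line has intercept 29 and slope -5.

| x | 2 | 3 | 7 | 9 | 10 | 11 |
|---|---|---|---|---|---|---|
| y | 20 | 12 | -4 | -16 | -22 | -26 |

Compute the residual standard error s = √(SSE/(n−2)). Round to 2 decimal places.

x=2: ŷ = 29 − 5·2 = 19; e = 20 − 19 = 1
x=3: ŷ = 29 − 5·3 = 14; e = 12 − 14 = -2
x=7: ŷ = 29 − 5·7 = -6; e = -4 − (-6) = 2
x=9: ŷ = 29 − 5·9 = -16; e = -16 − (-16) = 0
x=10: ŷ = 29 − 5·10 = -21; e = -22 − (-21) = -1
x=11: ŷ = 29 − 5·11 = -26; e = -26 − (-26) = 0
SSE = 1 + 4 + 4 + 0 + 1 + 0 = 10
s = √(10/4) = √2.5 ≈ 1.58

s = 1.58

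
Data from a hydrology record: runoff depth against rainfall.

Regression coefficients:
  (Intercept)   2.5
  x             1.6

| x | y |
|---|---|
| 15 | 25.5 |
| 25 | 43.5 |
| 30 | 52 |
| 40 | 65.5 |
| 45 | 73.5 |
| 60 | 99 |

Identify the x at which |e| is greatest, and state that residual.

x = 30, e = 1.5

x=15: ŷ = 2.5 + 1.6·15 = 26.5; e = 25.5 − 26.5 = -1
x=25: ŷ = 2.5 + 1.6·25 = 42.5; e = 43.5 − 42.5 = 1
x=30: ŷ = 2.5 + 1.6·30 = 50.5; e = 52 − 50.5 = 1.5
x=40: ŷ = 2.5 + 1.6·40 = 66.5; e = 65.5 − 66.5 = -1
x=45: ŷ = 2.5 + 1.6·45 = 74.5; e = 73.5 − 74.5 = -1
x=60: ŷ = 2.5 + 1.6·60 = 98.5; e = 99 − 98.5 = 0.5
Largest |e| is 1.5 at x = 30, residual 1.5.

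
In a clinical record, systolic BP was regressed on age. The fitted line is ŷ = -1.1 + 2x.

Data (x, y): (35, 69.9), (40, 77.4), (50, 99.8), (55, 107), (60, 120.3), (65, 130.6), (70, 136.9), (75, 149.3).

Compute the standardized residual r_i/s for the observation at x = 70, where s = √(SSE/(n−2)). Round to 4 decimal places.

-1.1995

x=35: ŷ = -1.1 + 2·35 = 68.9; r = 69.9 − 68.9 = 1
x=40: ŷ = -1.1 + 2·40 = 78.9; r = 77.4 − 78.9 = -1.5
x=50: ŷ = -1.1 + 2·50 = 98.9; r = 99.8 − 98.9 = 0.9
x=55: ŷ = -1.1 + 2·55 = 108.9; r = 107 − 108.9 = -1.9
x=60: ŷ = -1.1 + 2·60 = 118.9; r = 120.3 − 118.9 = 1.4
x=65: ŷ = -1.1 + 2·65 = 128.9; r = 130.6 − 128.9 = 1.7
x=70: ŷ = -1.1 + 2·70 = 138.9; r = 136.9 − 138.9 = -2
x=75: ŷ = -1.1 + 2·75 = 148.9; r = 149.3 − 148.9 = 0.4
SSE = 1 + 2.25 + 0.81 + 3.61 + 1.96 + 2.89 + 4 + 0.16 = 16.68
s = √(16.68/6) = 1.66733
r/s = -2 / 1.66733 = -1.1995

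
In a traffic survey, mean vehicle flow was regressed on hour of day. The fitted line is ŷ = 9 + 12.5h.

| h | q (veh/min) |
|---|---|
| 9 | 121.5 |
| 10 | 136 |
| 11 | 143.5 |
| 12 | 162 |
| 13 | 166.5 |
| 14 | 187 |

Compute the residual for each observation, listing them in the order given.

h=9: ŷ = 9 + 12.5·9 = 121.5; e = 121.5 − 121.5 = 0
h=10: ŷ = 9 + 12.5·10 = 134; e = 136 − 134 = 2
h=11: ŷ = 9 + 12.5·11 = 146.5; e = 143.5 − 146.5 = -3
h=12: ŷ = 9 + 12.5·12 = 159; e = 162 − 159 = 3
h=13: ŷ = 9 + 12.5·13 = 171.5; e = 166.5 − 171.5 = -5
h=14: ŷ = 9 + 12.5·14 = 184; e = 187 − 184 = 3

0, 2, -3, 3, -5, 3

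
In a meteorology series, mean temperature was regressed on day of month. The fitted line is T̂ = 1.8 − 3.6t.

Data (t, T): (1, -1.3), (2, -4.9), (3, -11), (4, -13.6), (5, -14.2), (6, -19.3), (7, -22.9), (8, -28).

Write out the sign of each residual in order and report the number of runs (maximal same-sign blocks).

4 runs

t=1: T̂ = 1.8 − 3.6·1 = -1.8; e = -1.3 − (-1.8) = 0.5
t=2: T̂ = 1.8 − 3.6·2 = -5.4; e = -4.9 − (-5.4) = 0.5
t=3: T̂ = 1.8 − 3.6·3 = -9; e = -11 − (-9) = -2
t=4: T̂ = 1.8 − 3.6·4 = -12.6; e = -13.6 − (-12.6) = -1
t=5: T̂ = 1.8 − 3.6·5 = -16.2; e = -14.2 − (-16.2) = 2
t=6: T̂ = 1.8 − 3.6·6 = -19.8; e = -19.3 − (-19.8) = 0.5
t=7: T̂ = 1.8 − 3.6·7 = -23.4; e = -22.9 − (-23.4) = 0.5
t=8: T̂ = 1.8 − 3.6·8 = -27; e = -28 − (-27) = -1
Signs: + + − − + + + −
Runs: +×2, −×2, +×3, −×1 → 4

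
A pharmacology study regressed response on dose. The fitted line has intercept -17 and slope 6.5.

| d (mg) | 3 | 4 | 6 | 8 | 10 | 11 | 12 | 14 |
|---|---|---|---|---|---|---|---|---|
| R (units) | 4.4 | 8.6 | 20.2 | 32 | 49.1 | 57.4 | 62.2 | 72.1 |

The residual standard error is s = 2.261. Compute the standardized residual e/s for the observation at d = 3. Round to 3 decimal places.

0.840

R̂ = -17 + 6.5·3 = 2.5
e = 4.4 − 2.5 = 1.9
e/s = 1.9 / 2.261 = 0.840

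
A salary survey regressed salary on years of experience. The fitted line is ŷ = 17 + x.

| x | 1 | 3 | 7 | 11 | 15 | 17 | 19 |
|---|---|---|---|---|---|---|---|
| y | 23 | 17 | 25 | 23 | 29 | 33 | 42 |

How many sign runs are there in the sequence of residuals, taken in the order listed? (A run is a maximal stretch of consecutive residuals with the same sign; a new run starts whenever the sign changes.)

5 runs

x=1: ŷ = 17 + 1 = 18; r = 23 − 18 = 5
x=3: ŷ = 17 + 3 = 20; r = 17 − 20 = -3
x=7: ŷ = 17 + 7 = 24; r = 25 − 24 = 1
x=11: ŷ = 17 + 11 = 28; r = 23 − 28 = -5
x=15: ŷ = 17 + 15 = 32; r = 29 − 32 = -3
x=17: ŷ = 17 + 17 = 34; r = 33 − 34 = -1
x=19: ŷ = 17 + 19 = 36; r = 42 − 36 = 6
Signs: + − + − − − +
Runs: +×1, −×1, +×1, −×3, +×1 → 5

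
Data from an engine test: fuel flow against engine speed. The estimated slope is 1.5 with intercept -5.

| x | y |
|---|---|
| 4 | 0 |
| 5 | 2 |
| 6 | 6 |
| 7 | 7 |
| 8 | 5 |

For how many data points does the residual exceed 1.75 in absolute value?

2

x=4: ŷ = -5 + 1.5·4 = 1; r = 0 − 1 = -1
x=5: ŷ = -5 + 1.5·5 = 2.5; r = 2 − 2.5 = -0.5
x=6: ŷ = -5 + 1.5·6 = 4; r = 6 − 4 = 2
x=7: ŷ = -5 + 1.5·7 = 5.5; r = 7 − 5.5 = 1.5
x=8: ŷ = -5 + 1.5·8 = 7; r = 5 − 7 = -2
|r| > 1.75: x=6 (|r|=2), x=8 (|r|=2) → 2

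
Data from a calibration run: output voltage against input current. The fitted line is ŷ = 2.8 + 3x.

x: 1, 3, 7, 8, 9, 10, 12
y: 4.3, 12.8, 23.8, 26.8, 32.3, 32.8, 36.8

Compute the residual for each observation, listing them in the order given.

x=1: ŷ = 2.8 + 3·1 = 5.8; e = 4.3 − 5.8 = -1.5
x=3: ŷ = 2.8 + 3·3 = 11.8; e = 12.8 − 11.8 = 1
x=7: ŷ = 2.8 + 3·7 = 23.8; e = 23.8 − 23.8 = 0
x=8: ŷ = 2.8 + 3·8 = 26.8; e = 26.8 − 26.8 = 0
x=9: ŷ = 2.8 + 3·9 = 29.8; e = 32.3 − 29.8 = 2.5
x=10: ŷ = 2.8 + 3·10 = 32.8; e = 32.8 − 32.8 = 0
x=12: ŷ = 2.8 + 3·12 = 38.8; e = 36.8 − 38.8 = -2

-1.5, 1, 0, 0, 2.5, 0, -2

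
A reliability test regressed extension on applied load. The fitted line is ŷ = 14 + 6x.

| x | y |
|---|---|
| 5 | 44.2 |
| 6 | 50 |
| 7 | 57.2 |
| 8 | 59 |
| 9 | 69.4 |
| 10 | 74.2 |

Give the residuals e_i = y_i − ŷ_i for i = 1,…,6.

0.2, 0, 1.2, -3, 1.4, 0.2

x=5: ŷ = 14 + 6·5 = 44; e = 44.2 − 44 = 0.2
x=6: ŷ = 14 + 6·6 = 50; e = 50 − 50 = 0
x=7: ŷ = 14 + 6·7 = 56; e = 57.2 − 56 = 1.2
x=8: ŷ = 14 + 6·8 = 62; e = 59 − 62 = -3
x=9: ŷ = 14 + 6·9 = 68; e = 69.4 − 68 = 1.4
x=10: ŷ = 14 + 6·10 = 74; e = 74.2 − 74 = 0.2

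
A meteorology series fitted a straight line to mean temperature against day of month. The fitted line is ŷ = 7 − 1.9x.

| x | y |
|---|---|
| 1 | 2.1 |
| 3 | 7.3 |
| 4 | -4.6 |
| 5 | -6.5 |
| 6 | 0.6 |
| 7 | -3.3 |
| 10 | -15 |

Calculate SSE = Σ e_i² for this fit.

SSE = 120

x=1: ŷ = 7 − 1.9·1 = 5.1; e = 2.1 − 5.1 = -3
x=3: ŷ = 7 − 1.9·3 = 1.3; e = 7.3 − 1.3 = 6
x=4: ŷ = 7 − 1.9·4 = -0.6; e = -4.6 − (-0.6) = -4
x=5: ŷ = 7 − 1.9·5 = -2.5; e = -6.5 − (-2.5) = -4
x=6: ŷ = 7 − 1.9·6 = -4.4; e = 0.6 − (-4.4) = 5
x=7: ŷ = 7 − 1.9·7 = -6.3; e = -3.3 − (-6.3) = 3
x=10: ŷ = 7 − 1.9·10 = -12; e = -15 − (-12) = -3
SSE = 9 + 36 + 16 + 16 + 25 + 9 + 9 = 120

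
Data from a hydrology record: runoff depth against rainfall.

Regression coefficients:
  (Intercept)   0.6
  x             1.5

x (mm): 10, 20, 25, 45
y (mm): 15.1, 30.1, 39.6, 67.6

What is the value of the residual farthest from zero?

x=10: ŷ = 0.6 + 1.5·10 = 15.6; r = 15.1 − 15.6 = -0.5
x=20: ŷ = 0.6 + 1.5·20 = 30.6; r = 30.1 − 30.6 = -0.5
x=25: ŷ = 0.6 + 1.5·25 = 38.1; r = 39.6 − 38.1 = 1.5
x=45: ŷ = 0.6 + 1.5·45 = 68.1; r = 67.6 − 68.1 = -0.5
Largest |r| is 1.5 at x = 25, residual 1.5.

r = 1.5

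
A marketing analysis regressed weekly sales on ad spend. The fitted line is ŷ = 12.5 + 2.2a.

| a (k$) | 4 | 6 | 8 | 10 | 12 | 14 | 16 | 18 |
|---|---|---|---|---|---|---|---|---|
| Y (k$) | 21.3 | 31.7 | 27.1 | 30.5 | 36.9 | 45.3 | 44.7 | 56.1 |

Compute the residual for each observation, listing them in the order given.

a=4: ŷ = 12.5 + 2.2·4 = 21.3; r = 21.3 − 21.3 = 0
a=6: ŷ = 12.5 + 2.2·6 = 25.7; r = 31.7 − 25.7 = 6
a=8: ŷ = 12.5 + 2.2·8 = 30.1; r = 27.1 − 30.1 = -3
a=10: ŷ = 12.5 + 2.2·10 = 34.5; r = 30.5 − 34.5 = -4
a=12: ŷ = 12.5 + 2.2·12 = 38.9; r = 36.9 − 38.9 = -2
a=14: ŷ = 12.5 + 2.2·14 = 43.3; r = 45.3 − 43.3 = 2
a=16: ŷ = 12.5 + 2.2·16 = 47.7; r = 44.7 − 47.7 = -3
a=18: ŷ = 12.5 + 2.2·18 = 52.1; r = 56.1 − 52.1 = 4

0, 6, -3, -4, -2, 2, -3, 4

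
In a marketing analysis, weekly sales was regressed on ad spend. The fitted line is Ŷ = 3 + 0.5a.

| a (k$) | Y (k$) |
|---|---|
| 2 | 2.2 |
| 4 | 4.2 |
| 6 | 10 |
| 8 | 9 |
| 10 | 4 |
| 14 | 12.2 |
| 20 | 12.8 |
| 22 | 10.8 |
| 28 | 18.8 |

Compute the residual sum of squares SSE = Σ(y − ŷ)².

SSE = 58.24

a=2: Ŷ = 3 + 0.5·2 = 4; e = 2.2 − 4 = -1.8
a=4: Ŷ = 3 + 0.5·4 = 5; e = 4.2 − 5 = -0.8
a=6: Ŷ = 3 + 0.5·6 = 6; e = 10 − 6 = 4
a=8: Ŷ = 3 + 0.5·8 = 7; e = 9 − 7 = 2
a=10: Ŷ = 3 + 0.5·10 = 8; e = 4 − 8 = -4
a=14: Ŷ = 3 + 0.5·14 = 10; e = 12.2 − 10 = 2.2
a=20: Ŷ = 3 + 0.5·20 = 13; e = 12.8 − 13 = -0.2
a=22: Ŷ = 3 + 0.5·22 = 14; e = 10.8 − 14 = -3.2
a=28: Ŷ = 3 + 0.5·28 = 17; e = 18.8 − 17 = 1.8
SSE = 3.24 + 0.64 + 16 + 4 + 16 + 4.84 + 0.04 + 10.24 + 3.24 = 58.24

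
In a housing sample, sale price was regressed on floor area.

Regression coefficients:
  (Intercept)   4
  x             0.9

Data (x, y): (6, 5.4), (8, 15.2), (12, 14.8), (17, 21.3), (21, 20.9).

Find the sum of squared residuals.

SSE = 40

x=6: ŷ = 4 + 0.9·6 = 9.4; r = 5.4 − 9.4 = -4
x=8: ŷ = 4 + 0.9·8 = 11.2; r = 15.2 − 11.2 = 4
x=12: ŷ = 4 + 0.9·12 = 14.8; r = 14.8 − 14.8 = 0
x=17: ŷ = 4 + 0.9·17 = 19.3; r = 21.3 − 19.3 = 2
x=21: ŷ = 4 + 0.9·21 = 22.9; r = 20.9 − 22.9 = -2
SSE = 16 + 16 + 0 + 4 + 4 = 40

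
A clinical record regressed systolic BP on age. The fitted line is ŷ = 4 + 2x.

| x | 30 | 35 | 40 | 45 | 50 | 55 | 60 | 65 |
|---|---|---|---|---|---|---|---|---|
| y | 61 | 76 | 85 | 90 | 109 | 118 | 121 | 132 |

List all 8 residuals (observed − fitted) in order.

-3, 2, 1, -4, 5, 4, -3, -2

x=30: ŷ = 4 + 2·30 = 64; r = 61 − 64 = -3
x=35: ŷ = 4 + 2·35 = 74; r = 76 − 74 = 2
x=40: ŷ = 4 + 2·40 = 84; r = 85 − 84 = 1
x=45: ŷ = 4 + 2·45 = 94; r = 90 − 94 = -4
x=50: ŷ = 4 + 2·50 = 104; r = 109 − 104 = 5
x=55: ŷ = 4 + 2·55 = 114; r = 118 − 114 = 4
x=60: ŷ = 4 + 2·60 = 124; r = 121 − 124 = -3
x=65: ŷ = 4 + 2·65 = 134; r = 132 − 134 = -2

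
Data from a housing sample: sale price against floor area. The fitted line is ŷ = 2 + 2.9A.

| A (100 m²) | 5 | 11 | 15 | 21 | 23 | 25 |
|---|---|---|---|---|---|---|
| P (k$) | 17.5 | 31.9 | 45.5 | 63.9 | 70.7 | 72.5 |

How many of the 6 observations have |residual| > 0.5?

A=5: ŷ = 2 + 2.9·5 = 16.5; e = 17.5 − 16.5 = 1
A=11: ŷ = 2 + 2.9·11 = 33.9; e = 31.9 − 33.9 = -2
A=15: ŷ = 2 + 2.9·15 = 45.5; e = 45.5 − 45.5 = 0
A=21: ŷ = 2 + 2.9·21 = 62.9; e = 63.9 − 62.9 = 1
A=23: ŷ = 2 + 2.9·23 = 68.7; e = 70.7 − 68.7 = 2
A=25: ŷ = 2 + 2.9·25 = 74.5; e = 72.5 − 74.5 = -2
|e| > 0.5: A=5 (|e|=1), A=11 (|e|=2), A=21 (|e|=1), A=23 (|e|=2), A=25 (|e|=2) → 5

5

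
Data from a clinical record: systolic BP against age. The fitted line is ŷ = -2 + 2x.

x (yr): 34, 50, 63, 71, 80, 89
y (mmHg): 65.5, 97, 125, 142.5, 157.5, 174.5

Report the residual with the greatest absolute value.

x=34: ŷ = -2 + 2·34 = 66; r = 65.5 − 66 = -0.5
x=50: ŷ = -2 + 2·50 = 98; r = 97 − 98 = -1
x=63: ŷ = -2 + 2·63 = 124; r = 125 − 124 = 1
x=71: ŷ = -2 + 2·71 = 140; r = 142.5 − 140 = 2.5
x=80: ŷ = -2 + 2·80 = 158; r = 157.5 − 158 = -0.5
x=89: ŷ = -2 + 2·89 = 176; r = 174.5 − 176 = -1.5
Largest |r| is 2.5 at x = 71, residual 2.5.

r = 2.5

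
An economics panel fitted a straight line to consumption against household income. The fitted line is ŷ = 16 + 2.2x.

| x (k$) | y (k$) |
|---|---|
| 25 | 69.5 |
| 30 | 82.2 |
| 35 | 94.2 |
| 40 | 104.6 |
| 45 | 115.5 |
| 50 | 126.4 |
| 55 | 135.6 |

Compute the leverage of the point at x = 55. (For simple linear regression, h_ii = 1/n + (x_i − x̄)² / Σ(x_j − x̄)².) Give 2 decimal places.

h = 0.46

x̄ = (25 + 30 + 35 + 40 + 45 + 50 + 55)/7 = 40
Σ(x − x̄)² = 225 + 100 + 25 + 0 + 25 + 100 + 225 = 700
h = 1/7 + (15)²/700 = 0.142857 + 0.321429 = 0.46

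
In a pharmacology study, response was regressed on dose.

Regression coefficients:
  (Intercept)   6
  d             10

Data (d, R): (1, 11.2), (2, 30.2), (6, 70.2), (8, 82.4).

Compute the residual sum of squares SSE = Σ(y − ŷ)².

SSE = 71.28

d=1: R̂ = 6 + 10·1 = 16; e = 11.2 − 16 = -4.8
d=2: R̂ = 6 + 10·2 = 26; e = 30.2 − 26 = 4.2
d=6: R̂ = 6 + 10·6 = 66; e = 70.2 − 66 = 4.2
d=8: R̂ = 6 + 10·8 = 86; e = 82.4 − 86 = -3.6
SSE = 23.04 + 17.64 + 17.64 + 12.96 = 71.28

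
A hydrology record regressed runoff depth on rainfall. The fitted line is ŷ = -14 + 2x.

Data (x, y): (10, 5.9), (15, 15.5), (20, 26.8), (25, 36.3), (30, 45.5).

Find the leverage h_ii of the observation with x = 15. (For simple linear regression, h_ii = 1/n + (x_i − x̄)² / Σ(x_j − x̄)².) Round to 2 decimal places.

h = 0.30

x̄ = (10 + 15 + 20 + 25 + 30)/5 = 20
Σ(x − x̄)² = 100 + 25 + 0 + 25 + 100 = 250
h = 1/5 + (-5)²/250 = 0.2 + 0.1 = 0.30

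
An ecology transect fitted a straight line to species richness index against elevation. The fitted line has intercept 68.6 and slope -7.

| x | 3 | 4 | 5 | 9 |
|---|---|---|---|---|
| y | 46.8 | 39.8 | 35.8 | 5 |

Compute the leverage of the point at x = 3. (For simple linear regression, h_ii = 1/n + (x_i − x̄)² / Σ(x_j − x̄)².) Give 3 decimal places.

h = 0.494

x̄ = (3 + 4 + 5 + 9)/4 = 5.25
Σ(x − x̄)² = 5.0625 + 1.5625 + 0.0625 + 14.0625 = 20.75
h = 1/4 + (-2.25)²/20.75 = 0.25 + 0.243976 = 0.494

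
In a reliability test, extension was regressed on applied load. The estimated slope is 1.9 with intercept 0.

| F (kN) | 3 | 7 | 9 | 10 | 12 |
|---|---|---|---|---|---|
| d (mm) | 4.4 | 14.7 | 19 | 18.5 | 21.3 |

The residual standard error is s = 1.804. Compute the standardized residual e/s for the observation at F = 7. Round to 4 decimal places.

d̂ = 1.9·7 = 13.3
e = 14.7 − 13.3 = 1.4
e/s = 1.4 / 1.804 = 0.7761

0.7761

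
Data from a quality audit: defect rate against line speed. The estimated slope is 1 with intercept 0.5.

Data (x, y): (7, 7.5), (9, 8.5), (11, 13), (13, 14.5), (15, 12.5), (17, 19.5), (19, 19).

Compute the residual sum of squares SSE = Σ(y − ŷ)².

x=7: ŷ = 0.5 + 7 = 7.5; e = 7.5 − 7.5 = 0
x=9: ŷ = 0.5 + 9 = 9.5; e = 8.5 − 9.5 = -1
x=11: ŷ = 0.5 + 11 = 11.5; e = 13 − 11.5 = 1.5
x=13: ŷ = 0.5 + 13 = 13.5; e = 14.5 − 13.5 = 1
x=15: ŷ = 0.5 + 15 = 15.5; e = 12.5 − 15.5 = -3
x=17: ŷ = 0.5 + 17 = 17.5; e = 19.5 − 17.5 = 2
x=19: ŷ = 0.5 + 19 = 19.5; e = 19 − 19.5 = -0.5
SSE = 0 + 1 + 2.25 + 1 + 9 + 4 + 0.25 = 17.5

SSE = 17.5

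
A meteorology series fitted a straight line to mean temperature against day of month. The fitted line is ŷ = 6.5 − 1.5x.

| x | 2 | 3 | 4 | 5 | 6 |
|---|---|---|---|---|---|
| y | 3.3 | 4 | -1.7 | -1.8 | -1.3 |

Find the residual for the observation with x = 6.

r = 1.2

ŷ = 6.5 − 1.5·6 = -2.5
r = -1.3 − (-2.5) = 1.2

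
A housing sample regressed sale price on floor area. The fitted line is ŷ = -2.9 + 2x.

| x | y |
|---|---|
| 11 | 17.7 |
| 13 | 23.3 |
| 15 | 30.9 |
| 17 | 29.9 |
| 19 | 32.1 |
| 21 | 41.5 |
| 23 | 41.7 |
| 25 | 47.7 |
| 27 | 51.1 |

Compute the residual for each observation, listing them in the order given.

x=11: ŷ = -2.9 + 2·11 = 19.1; r = 17.7 − 19.1 = -1.4
x=13: ŷ = -2.9 + 2·13 = 23.1; r = 23.3 − 23.1 = 0.2
x=15: ŷ = -2.9 + 2·15 = 27.1; r = 30.9 − 27.1 = 3.8
x=17: ŷ = -2.9 + 2·17 = 31.1; r = 29.9 − 31.1 = -1.2
x=19: ŷ = -2.9 + 2·19 = 35.1; r = 32.1 − 35.1 = -3
x=21: ŷ = -2.9 + 2·21 = 39.1; r = 41.5 − 39.1 = 2.4
x=23: ŷ = -2.9 + 2·23 = 43.1; r = 41.7 − 43.1 = -1.4
x=25: ŷ = -2.9 + 2·25 = 47.1; r = 47.7 − 47.1 = 0.6
x=27: ŷ = -2.9 + 2·27 = 51.1; r = 51.1 − 51.1 = 0

-1.4, 0.2, 3.8, -1.2, -3, 2.4, -1.4, 0.6, 0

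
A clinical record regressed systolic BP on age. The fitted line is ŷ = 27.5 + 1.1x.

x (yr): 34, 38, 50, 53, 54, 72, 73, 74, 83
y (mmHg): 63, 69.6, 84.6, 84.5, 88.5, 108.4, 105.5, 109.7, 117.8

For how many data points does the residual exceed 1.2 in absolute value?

x=34: ŷ = 27.5 + 1.1·34 = 64.9; r = 63 − 64.9 = -1.9
x=38: ŷ = 27.5 + 1.1·38 = 69.3; r = 69.6 − 69.3 = 0.3
x=50: ŷ = 27.5 + 1.1·50 = 82.5; r = 84.6 − 82.5 = 2.1
x=53: ŷ = 27.5 + 1.1·53 = 85.8; r = 84.5 − 85.8 = -1.3
x=54: ŷ = 27.5 + 1.1·54 = 86.9; r = 88.5 − 86.9 = 1.6
x=72: ŷ = 27.5 + 1.1·72 = 106.7; r = 108.4 − 106.7 = 1.7
x=73: ŷ = 27.5 + 1.1·73 = 107.8; r = 105.5 − 107.8 = -2.3
x=74: ŷ = 27.5 + 1.1·74 = 108.9; r = 109.7 − 108.9 = 0.8
x=83: ŷ = 27.5 + 1.1·83 = 118.8; r = 117.8 − 118.8 = -1
|r| > 1.2: x=34 (|r|=1.9), x=50 (|r|=2.1), x=53 (|r|=1.3), x=54 (|r|=1.6), x=72 (|r|=1.7), x=73 (|r|=2.3) → 6

6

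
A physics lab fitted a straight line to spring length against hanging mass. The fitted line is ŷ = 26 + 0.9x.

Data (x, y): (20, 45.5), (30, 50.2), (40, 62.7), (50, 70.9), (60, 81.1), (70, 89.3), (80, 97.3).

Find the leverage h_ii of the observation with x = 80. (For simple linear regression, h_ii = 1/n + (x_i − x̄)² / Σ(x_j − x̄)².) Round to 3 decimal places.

x̄ = (20 + 30 + 40 + 50 + 60 + 70 + 80)/7 = 50
Σ(x − x̄)² = 900 + 400 + 100 + 0 + 100 + 400 + 900 = 2800
h = 1/7 + (30)²/2800 = 0.142857 + 0.321429 = 0.464

h = 0.464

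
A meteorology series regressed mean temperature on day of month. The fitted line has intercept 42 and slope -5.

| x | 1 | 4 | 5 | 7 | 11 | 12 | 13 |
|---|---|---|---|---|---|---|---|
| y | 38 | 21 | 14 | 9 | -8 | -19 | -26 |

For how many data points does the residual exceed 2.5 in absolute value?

3

x=1: ŷ = 42 − 5·1 = 37; e = 38 − 37 = 1
x=4: ŷ = 42 − 5·4 = 22; e = 21 − 22 = -1
x=5: ŷ = 42 − 5·5 = 17; e = 14 − 17 = -3
x=7: ŷ = 42 − 5·7 = 7; e = 9 − 7 = 2
x=11: ŷ = 42 − 5·11 = -13; e = -8 − (-13) = 5
x=12: ŷ = 42 − 5·12 = -18; e = -19 − (-18) = -1
x=13: ŷ = 42 − 5·13 = -23; e = -26 − (-23) = -3
|e| > 2.5: x=5 (|e|=3), x=11 (|e|=5), x=13 (|e|=3) → 3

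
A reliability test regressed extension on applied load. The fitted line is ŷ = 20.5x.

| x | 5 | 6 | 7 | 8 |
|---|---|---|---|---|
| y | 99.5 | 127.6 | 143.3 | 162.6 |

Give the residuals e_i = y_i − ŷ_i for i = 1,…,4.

-3, 4.6, -0.2, -1.4

x=5: ŷ = 20.5·5 = 102.5; e = 99.5 − 102.5 = -3
x=6: ŷ = 20.5·6 = 123; e = 127.6 − 123 = 4.6
x=7: ŷ = 20.5·7 = 143.5; e = 143.3 − 143.5 = -0.2
x=8: ŷ = 20.5·8 = 164; e = 162.6 − 164 = -1.4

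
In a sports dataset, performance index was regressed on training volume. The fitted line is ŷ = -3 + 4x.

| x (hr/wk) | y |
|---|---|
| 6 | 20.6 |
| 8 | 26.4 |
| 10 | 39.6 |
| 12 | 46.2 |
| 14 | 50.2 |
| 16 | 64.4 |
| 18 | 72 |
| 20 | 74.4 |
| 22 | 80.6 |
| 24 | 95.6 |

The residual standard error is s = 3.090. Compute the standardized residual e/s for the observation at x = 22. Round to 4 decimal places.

-1.4239

ŷ = -3 + 4·22 = 85
e = 80.6 − 85 = -4.4
e/s = -4.4 / 3.090 = -1.4239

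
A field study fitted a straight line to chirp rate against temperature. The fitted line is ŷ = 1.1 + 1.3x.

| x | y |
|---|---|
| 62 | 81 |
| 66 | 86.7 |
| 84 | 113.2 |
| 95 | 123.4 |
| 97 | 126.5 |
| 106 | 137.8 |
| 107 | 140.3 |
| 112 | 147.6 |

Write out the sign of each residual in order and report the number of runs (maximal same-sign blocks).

x=62: ŷ = 1.1 + 1.3·62 = 81.7; e = 81 − 81.7 = -0.7
x=66: ŷ = 1.1 + 1.3·66 = 86.9; e = 86.7 − 86.9 = -0.2
x=84: ŷ = 1.1 + 1.3·84 = 110.3; e = 113.2 − 110.3 = 2.9
x=95: ŷ = 1.1 + 1.3·95 = 124.6; e = 123.4 − 124.6 = -1.2
x=97: ŷ = 1.1 + 1.3·97 = 127.2; e = 126.5 − 127.2 = -0.7
x=106: ŷ = 1.1 + 1.3·106 = 138.9; e = 137.8 − 138.9 = -1.1
x=107: ŷ = 1.1 + 1.3·107 = 140.2; e = 140.3 − 140.2 = 0.1
x=112: ŷ = 1.1 + 1.3·112 = 146.7; e = 147.6 − 146.7 = 0.9
Signs: − − + − − − + +
Runs: −×2, +×1, −×3, +×2 → 4

4 runs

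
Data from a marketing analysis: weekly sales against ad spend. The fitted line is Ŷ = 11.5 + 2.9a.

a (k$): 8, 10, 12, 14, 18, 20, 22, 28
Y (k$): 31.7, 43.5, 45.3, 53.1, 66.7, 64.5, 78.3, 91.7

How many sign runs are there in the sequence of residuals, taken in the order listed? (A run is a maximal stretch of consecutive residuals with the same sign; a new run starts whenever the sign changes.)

a=8: Ŷ = 11.5 + 2.9·8 = 34.7; e = 31.7 − 34.7 = -3
a=10: Ŷ = 11.5 + 2.9·10 = 40.5; e = 43.5 − 40.5 = 3
a=12: Ŷ = 11.5 + 2.9·12 = 46.3; e = 45.3 − 46.3 = -1
a=14: Ŷ = 11.5 + 2.9·14 = 52.1; e = 53.1 − 52.1 = 1
a=18: Ŷ = 11.5 + 2.9·18 = 63.7; e = 66.7 − 63.7 = 3
a=20: Ŷ = 11.5 + 2.9·20 = 69.5; e = 64.5 − 69.5 = -5
a=22: Ŷ = 11.5 + 2.9·22 = 75.3; e = 78.3 − 75.3 = 3
a=28: Ŷ = 11.5 + 2.9·28 = 92.7; e = 91.7 − 92.7 = -1
Signs: − + − + + − + −
Runs: −×1, +×1, −×1, +×2, −×1, +×1, −×1 → 7

7 runs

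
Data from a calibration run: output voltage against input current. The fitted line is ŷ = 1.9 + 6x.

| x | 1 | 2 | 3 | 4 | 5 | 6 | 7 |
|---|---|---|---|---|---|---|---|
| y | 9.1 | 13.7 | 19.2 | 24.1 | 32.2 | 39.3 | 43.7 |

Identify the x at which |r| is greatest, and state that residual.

x=1: ŷ = 1.9 + 6·1 = 7.9; r = 9.1 − 7.9 = 1.2
x=2: ŷ = 1.9 + 6·2 = 13.9; r = 13.7 − 13.9 = -0.2
x=3: ŷ = 1.9 + 6·3 = 19.9; r = 19.2 − 19.9 = -0.7
x=4: ŷ = 1.9 + 6·4 = 25.9; r = 24.1 − 25.9 = -1.8
x=5: ŷ = 1.9 + 6·5 = 31.9; r = 32.2 − 31.9 = 0.3
x=6: ŷ = 1.9 + 6·6 = 37.9; r = 39.3 − 37.9 = 1.4
x=7: ŷ = 1.9 + 6·7 = 43.9; r = 43.7 − 43.9 = -0.2
Largest |r| is 1.8 at x = 4, residual -1.8.

x = 4, r = -1.8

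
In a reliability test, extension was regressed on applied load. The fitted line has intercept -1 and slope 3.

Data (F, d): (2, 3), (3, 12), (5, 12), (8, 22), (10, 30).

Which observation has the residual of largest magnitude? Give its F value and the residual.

F=2: d̂ = -1 + 3·2 = 5; r = 3 − 5 = -2
F=3: d̂ = -1 + 3·3 = 8; r = 12 − 8 = 4
F=5: d̂ = -1 + 3·5 = 14; r = 12 − 14 = -2
F=8: d̂ = -1 + 3·8 = 23; r = 22 − 23 = -1
F=10: d̂ = -1 + 3·10 = 29; r = 30 − 29 = 1
Largest |r| is 4 at F = 3, residual 4.

F = 3, r = 4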